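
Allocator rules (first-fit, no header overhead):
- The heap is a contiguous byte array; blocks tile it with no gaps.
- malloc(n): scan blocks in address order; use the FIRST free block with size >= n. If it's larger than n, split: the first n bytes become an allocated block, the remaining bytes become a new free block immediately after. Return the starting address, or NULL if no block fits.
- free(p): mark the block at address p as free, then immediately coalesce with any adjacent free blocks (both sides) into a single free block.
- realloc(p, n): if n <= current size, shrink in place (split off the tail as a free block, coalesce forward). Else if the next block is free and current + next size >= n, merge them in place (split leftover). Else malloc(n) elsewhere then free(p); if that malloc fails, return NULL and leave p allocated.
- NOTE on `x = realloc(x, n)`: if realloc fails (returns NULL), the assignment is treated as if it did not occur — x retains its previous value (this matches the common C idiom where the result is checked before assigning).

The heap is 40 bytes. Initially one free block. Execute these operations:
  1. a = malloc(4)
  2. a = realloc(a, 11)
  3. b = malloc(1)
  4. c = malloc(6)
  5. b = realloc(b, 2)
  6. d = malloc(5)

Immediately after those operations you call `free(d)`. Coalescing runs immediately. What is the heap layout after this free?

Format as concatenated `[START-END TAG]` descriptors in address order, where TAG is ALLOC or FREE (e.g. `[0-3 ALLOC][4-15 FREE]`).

Answer: [0-10 ALLOC][11-11 FREE][12-17 ALLOC][18-19 ALLOC][20-39 FREE]

Derivation:
Op 1: a = malloc(4) -> a = 0; heap: [0-3 ALLOC][4-39 FREE]
Op 2: a = realloc(a, 11) -> a = 0; heap: [0-10 ALLOC][11-39 FREE]
Op 3: b = malloc(1) -> b = 11; heap: [0-10 ALLOC][11-11 ALLOC][12-39 FREE]
Op 4: c = malloc(6) -> c = 12; heap: [0-10 ALLOC][11-11 ALLOC][12-17 ALLOC][18-39 FREE]
Op 5: b = realloc(b, 2) -> b = 18; heap: [0-10 ALLOC][11-11 FREE][12-17 ALLOC][18-19 ALLOC][20-39 FREE]
Op 6: d = malloc(5) -> d = 20; heap: [0-10 ALLOC][11-11 FREE][12-17 ALLOC][18-19 ALLOC][20-24 ALLOC][25-39 FREE]
free(d): d = 20 -> block [20-24 ALLOC]; mark free, coalesce with adjacent free neighbors -> [0-10 ALLOC][11-11 FREE][12-17 ALLOC][18-19 ALLOC][20-39 FREE]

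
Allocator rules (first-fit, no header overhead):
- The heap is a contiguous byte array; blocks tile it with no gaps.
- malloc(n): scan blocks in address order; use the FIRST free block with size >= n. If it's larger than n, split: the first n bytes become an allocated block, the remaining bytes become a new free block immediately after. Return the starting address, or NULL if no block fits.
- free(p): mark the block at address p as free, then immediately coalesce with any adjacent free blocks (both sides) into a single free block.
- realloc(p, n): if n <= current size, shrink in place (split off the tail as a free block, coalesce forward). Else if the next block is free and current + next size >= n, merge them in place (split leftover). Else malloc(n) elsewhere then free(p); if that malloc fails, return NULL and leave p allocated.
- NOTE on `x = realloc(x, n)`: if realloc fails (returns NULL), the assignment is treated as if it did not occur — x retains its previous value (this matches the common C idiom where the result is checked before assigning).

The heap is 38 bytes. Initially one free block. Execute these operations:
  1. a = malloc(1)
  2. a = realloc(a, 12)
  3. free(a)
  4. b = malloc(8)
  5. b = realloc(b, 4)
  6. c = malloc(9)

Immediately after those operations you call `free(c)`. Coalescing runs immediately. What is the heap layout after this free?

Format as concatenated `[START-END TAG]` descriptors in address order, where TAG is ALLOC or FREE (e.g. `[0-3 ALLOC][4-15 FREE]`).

Op 1: a = malloc(1) -> a = 0; heap: [0-0 ALLOC][1-37 FREE]
Op 2: a = realloc(a, 12) -> a = 0; heap: [0-11 ALLOC][12-37 FREE]
Op 3: free(a) -> (freed a); heap: [0-37 FREE]
Op 4: b = malloc(8) -> b = 0; heap: [0-7 ALLOC][8-37 FREE]
Op 5: b = realloc(b, 4) -> b = 0; heap: [0-3 ALLOC][4-37 FREE]
Op 6: c = malloc(9) -> c = 4; heap: [0-3 ALLOC][4-12 ALLOC][13-37 FREE]
free(c): c = 4 -> block [4-12 ALLOC]; mark free, coalesce with adjacent free neighbors -> [0-3 ALLOC][4-37 FREE]

Answer: [0-3 ALLOC][4-37 FREE]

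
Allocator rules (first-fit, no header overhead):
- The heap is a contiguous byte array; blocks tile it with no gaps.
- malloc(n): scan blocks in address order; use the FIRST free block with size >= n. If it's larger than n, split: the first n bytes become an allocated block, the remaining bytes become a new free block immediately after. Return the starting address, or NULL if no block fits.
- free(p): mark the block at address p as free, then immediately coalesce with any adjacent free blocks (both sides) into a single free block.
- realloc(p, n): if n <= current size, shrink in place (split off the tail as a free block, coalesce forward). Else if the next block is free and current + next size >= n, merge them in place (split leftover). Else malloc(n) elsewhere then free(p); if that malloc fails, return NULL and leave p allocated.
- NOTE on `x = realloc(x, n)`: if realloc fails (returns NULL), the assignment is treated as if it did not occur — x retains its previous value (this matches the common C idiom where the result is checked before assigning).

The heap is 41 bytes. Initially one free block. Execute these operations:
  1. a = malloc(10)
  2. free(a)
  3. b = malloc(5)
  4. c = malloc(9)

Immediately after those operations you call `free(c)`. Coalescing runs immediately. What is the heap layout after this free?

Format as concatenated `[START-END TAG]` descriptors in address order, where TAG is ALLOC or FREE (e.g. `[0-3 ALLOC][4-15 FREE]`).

Answer: [0-4 ALLOC][5-40 FREE]

Derivation:
Op 1: a = malloc(10) -> a = 0; heap: [0-9 ALLOC][10-40 FREE]
Op 2: free(a) -> (freed a); heap: [0-40 FREE]
Op 3: b = malloc(5) -> b = 0; heap: [0-4 ALLOC][5-40 FREE]
Op 4: c = malloc(9) -> c = 5; heap: [0-4 ALLOC][5-13 ALLOC][14-40 FREE]
free(c): c = 5 -> block [5-13 ALLOC]; mark free, coalesce with adjacent free neighbors -> [0-4 ALLOC][5-40 FREE]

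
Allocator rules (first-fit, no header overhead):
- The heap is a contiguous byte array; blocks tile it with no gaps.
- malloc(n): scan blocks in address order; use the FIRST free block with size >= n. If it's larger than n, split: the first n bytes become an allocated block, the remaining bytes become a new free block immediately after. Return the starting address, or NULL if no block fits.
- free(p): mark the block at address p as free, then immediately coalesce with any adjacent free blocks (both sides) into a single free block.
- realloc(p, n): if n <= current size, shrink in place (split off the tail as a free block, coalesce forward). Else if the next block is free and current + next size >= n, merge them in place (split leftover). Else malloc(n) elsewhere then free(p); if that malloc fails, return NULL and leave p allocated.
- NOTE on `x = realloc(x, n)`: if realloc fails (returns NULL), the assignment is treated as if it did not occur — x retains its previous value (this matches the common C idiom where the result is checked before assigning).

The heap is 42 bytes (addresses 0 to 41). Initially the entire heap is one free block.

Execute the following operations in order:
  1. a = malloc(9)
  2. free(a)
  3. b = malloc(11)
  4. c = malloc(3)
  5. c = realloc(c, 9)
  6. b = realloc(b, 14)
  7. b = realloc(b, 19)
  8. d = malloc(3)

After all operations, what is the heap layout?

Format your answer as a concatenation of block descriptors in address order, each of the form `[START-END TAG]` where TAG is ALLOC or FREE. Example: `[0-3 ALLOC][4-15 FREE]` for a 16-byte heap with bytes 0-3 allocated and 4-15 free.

Op 1: a = malloc(9) -> a = 0; heap: [0-8 ALLOC][9-41 FREE]
Op 2: free(a) -> (freed a); heap: [0-41 FREE]
Op 3: b = malloc(11) -> b = 0; heap: [0-10 ALLOC][11-41 FREE]
Op 4: c = malloc(3) -> c = 11; heap: [0-10 ALLOC][11-13 ALLOC][14-41 FREE]
Op 5: c = realloc(c, 9) -> c = 11; heap: [0-10 ALLOC][11-19 ALLOC][20-41 FREE]
Op 6: b = realloc(b, 14) -> b = 20; heap: [0-10 FREE][11-19 ALLOC][20-33 ALLOC][34-41 FREE]
Op 7: b = realloc(b, 19) -> b = 20; heap: [0-10 FREE][11-19 ALLOC][20-38 ALLOC][39-41 FREE]
Op 8: d = malloc(3) -> d = 0; heap: [0-2 ALLOC][3-10 FREE][11-19 ALLOC][20-38 ALLOC][39-41 FREE]

Answer: [0-2 ALLOC][3-10 FREE][11-19 ALLOC][20-38 ALLOC][39-41 FREE]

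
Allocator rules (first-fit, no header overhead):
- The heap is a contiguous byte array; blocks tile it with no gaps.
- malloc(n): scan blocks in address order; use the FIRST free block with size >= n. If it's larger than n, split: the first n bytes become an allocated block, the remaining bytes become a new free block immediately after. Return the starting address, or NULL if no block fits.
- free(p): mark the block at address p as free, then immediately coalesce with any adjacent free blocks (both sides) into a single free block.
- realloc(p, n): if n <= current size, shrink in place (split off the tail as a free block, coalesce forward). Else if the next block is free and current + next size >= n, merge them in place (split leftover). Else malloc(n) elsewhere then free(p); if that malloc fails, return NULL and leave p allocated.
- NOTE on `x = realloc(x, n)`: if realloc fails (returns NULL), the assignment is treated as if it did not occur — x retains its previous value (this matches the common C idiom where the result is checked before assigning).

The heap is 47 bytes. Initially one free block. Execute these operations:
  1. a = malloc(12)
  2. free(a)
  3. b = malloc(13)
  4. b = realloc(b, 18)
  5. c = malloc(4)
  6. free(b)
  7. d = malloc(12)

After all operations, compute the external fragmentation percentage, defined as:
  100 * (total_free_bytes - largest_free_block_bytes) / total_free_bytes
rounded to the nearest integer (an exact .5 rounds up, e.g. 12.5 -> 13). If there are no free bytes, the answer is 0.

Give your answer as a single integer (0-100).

Answer: 19

Derivation:
Op 1: a = malloc(12) -> a = 0; heap: [0-11 ALLOC][12-46 FREE]
Op 2: free(a) -> (freed a); heap: [0-46 FREE]
Op 3: b = malloc(13) -> b = 0; heap: [0-12 ALLOC][13-46 FREE]
Op 4: b = realloc(b, 18) -> b = 0; heap: [0-17 ALLOC][18-46 FREE]
Op 5: c = malloc(4) -> c = 18; heap: [0-17 ALLOC][18-21 ALLOC][22-46 FREE]
Op 6: free(b) -> (freed b); heap: [0-17 FREE][18-21 ALLOC][22-46 FREE]
Op 7: d = malloc(12) -> d = 0; heap: [0-11 ALLOC][12-17 FREE][18-21 ALLOC][22-46 FREE]
Free blocks: [6 25] total_free=31 largest=25 -> 100*(31-25)/31 = 600/31 ≈ 19.355 -> rounds to 19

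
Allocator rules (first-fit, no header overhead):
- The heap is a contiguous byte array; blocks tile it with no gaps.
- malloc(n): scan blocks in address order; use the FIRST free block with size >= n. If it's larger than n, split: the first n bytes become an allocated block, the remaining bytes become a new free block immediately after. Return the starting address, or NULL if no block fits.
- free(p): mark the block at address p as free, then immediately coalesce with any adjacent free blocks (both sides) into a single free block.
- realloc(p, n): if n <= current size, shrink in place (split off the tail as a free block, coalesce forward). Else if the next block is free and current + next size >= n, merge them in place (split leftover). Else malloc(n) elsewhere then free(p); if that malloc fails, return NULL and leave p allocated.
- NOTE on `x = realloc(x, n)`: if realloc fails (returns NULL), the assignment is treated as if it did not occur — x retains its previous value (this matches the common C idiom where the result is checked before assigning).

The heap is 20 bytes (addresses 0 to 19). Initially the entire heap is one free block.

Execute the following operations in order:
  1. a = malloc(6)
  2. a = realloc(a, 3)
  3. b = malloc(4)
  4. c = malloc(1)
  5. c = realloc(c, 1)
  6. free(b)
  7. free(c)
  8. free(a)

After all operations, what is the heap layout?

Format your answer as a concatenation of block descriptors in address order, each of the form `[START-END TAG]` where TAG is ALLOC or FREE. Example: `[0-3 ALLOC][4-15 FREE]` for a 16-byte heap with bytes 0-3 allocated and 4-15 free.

Op 1: a = malloc(6) -> a = 0; heap: [0-5 ALLOC][6-19 FREE]
Op 2: a = realloc(a, 3) -> a = 0; heap: [0-2 ALLOC][3-19 FREE]
Op 3: b = malloc(4) -> b = 3; heap: [0-2 ALLOC][3-6 ALLOC][7-19 FREE]
Op 4: c = malloc(1) -> c = 7; heap: [0-2 ALLOC][3-6 ALLOC][7-7 ALLOC][8-19 FREE]
Op 5: c = realloc(c, 1) -> c = 7; heap: [0-2 ALLOC][3-6 ALLOC][7-7 ALLOC][8-19 FREE]
Op 6: free(b) -> (freed b); heap: [0-2 ALLOC][3-6 FREE][7-7 ALLOC][8-19 FREE]
Op 7: free(c) -> (freed c); heap: [0-2 ALLOC][3-19 FREE]
Op 8: free(a) -> (freed a); heap: [0-19 FREE]

Answer: [0-19 FREE]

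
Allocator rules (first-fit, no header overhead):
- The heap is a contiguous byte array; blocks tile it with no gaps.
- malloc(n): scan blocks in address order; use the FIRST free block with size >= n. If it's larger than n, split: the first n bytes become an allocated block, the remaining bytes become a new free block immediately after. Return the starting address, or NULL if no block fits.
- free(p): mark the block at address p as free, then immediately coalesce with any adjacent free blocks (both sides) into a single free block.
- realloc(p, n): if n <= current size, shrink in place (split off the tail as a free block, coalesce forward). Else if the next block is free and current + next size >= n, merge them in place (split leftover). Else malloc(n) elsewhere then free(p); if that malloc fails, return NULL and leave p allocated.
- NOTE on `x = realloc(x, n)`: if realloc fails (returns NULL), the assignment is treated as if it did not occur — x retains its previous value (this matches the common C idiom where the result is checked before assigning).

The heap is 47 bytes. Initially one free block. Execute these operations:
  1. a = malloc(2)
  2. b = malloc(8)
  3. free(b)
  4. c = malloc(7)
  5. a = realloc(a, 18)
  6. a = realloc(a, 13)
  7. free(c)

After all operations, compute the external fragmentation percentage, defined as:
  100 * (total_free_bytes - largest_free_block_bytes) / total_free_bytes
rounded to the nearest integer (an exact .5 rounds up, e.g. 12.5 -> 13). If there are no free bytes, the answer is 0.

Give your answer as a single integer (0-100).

Op 1: a = malloc(2) -> a = 0; heap: [0-1 ALLOC][2-46 FREE]
Op 2: b = malloc(8) -> b = 2; heap: [0-1 ALLOC][2-9 ALLOC][10-46 FREE]
Op 3: free(b) -> (freed b); heap: [0-1 ALLOC][2-46 FREE]
Op 4: c = malloc(7) -> c = 2; heap: [0-1 ALLOC][2-8 ALLOC][9-46 FREE]
Op 5: a = realloc(a, 18) -> a = 9; heap: [0-1 FREE][2-8 ALLOC][9-26 ALLOC][27-46 FREE]
Op 6: a = realloc(a, 13) -> a = 9; heap: [0-1 FREE][2-8 ALLOC][9-21 ALLOC][22-46 FREE]
Op 7: free(c) -> (freed c); heap: [0-8 FREE][9-21 ALLOC][22-46 FREE]
Free blocks: [9 25] total_free=34 largest=25 -> 100*(34-25)/34 = 900/34 ≈ 26.471 -> rounds to 26

Answer: 26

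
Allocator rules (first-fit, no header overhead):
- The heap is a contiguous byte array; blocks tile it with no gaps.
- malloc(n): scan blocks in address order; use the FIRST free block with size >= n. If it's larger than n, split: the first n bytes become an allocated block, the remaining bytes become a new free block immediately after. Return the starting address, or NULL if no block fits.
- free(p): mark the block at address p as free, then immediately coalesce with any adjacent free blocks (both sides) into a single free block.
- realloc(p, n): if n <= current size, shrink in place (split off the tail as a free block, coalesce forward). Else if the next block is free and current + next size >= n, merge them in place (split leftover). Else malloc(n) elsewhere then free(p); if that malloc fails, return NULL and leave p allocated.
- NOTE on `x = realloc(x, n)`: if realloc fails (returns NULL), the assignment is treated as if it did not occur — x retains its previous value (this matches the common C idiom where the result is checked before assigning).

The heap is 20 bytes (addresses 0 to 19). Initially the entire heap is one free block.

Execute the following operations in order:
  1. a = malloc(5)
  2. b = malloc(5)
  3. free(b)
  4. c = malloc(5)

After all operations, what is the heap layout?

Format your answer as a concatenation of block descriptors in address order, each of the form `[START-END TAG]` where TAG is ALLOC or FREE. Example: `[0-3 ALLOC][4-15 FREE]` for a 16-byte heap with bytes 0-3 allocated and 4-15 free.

Answer: [0-4 ALLOC][5-9 ALLOC][10-19 FREE]

Derivation:
Op 1: a = malloc(5) -> a = 0; heap: [0-4 ALLOC][5-19 FREE]
Op 2: b = malloc(5) -> b = 5; heap: [0-4 ALLOC][5-9 ALLOC][10-19 FREE]
Op 3: free(b) -> (freed b); heap: [0-4 ALLOC][5-19 FREE]
Op 4: c = malloc(5) -> c = 5; heap: [0-4 ALLOC][5-9 ALLOC][10-19 FREE]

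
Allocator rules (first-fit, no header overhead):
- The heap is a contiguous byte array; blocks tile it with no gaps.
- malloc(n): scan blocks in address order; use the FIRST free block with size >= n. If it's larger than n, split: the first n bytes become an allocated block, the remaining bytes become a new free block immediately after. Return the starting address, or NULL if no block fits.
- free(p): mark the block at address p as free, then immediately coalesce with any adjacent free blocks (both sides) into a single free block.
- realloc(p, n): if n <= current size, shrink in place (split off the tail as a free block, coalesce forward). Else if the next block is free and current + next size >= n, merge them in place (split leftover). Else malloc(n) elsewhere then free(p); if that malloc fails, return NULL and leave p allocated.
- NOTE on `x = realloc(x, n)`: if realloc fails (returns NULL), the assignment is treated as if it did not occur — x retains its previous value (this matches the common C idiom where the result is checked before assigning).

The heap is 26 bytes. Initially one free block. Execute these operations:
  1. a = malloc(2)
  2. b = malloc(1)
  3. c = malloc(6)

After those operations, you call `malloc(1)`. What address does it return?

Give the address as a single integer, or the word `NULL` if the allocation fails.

Answer: 9

Derivation:
Op 1: a = malloc(2) -> a = 0; heap: [0-1 ALLOC][2-25 FREE]
Op 2: b = malloc(1) -> b = 2; heap: [0-1 ALLOC][2-2 ALLOC][3-25 FREE]
Op 3: c = malloc(6) -> c = 3; heap: [0-1 ALLOC][2-2 ALLOC][3-8 ALLOC][9-25 FREE]
malloc(1): first-fit scan over [0-1 ALLOC][2-2 ALLOC][3-8 ALLOC][9-25 FREE] -> 9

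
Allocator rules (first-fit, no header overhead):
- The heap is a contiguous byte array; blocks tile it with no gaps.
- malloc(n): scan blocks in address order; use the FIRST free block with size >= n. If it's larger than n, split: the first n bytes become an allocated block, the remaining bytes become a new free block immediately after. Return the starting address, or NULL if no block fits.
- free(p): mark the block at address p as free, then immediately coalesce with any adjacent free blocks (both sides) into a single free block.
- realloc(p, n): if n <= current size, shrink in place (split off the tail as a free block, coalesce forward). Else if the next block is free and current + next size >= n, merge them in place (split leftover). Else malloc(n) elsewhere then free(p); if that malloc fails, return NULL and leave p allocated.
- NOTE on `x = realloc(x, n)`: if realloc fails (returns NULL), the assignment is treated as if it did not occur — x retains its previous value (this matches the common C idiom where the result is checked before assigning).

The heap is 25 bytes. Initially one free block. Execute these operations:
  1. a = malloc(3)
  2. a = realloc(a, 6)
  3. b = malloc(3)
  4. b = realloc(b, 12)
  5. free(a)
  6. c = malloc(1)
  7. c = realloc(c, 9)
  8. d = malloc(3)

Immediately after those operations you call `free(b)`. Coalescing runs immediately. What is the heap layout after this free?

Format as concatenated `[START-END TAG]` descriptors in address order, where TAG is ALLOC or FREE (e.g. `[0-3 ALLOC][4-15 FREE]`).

Answer: [0-0 ALLOC][1-3 ALLOC][4-24 FREE]

Derivation:
Op 1: a = malloc(3) -> a = 0; heap: [0-2 ALLOC][3-24 FREE]
Op 2: a = realloc(a, 6) -> a = 0; heap: [0-5 ALLOC][6-24 FREE]
Op 3: b = malloc(3) -> b = 6; heap: [0-5 ALLOC][6-8 ALLOC][9-24 FREE]
Op 4: b = realloc(b, 12) -> b = 6; heap: [0-5 ALLOC][6-17 ALLOC][18-24 FREE]
Op 5: free(a) -> (freed a); heap: [0-5 FREE][6-17 ALLOC][18-24 FREE]
Op 6: c = malloc(1) -> c = 0; heap: [0-0 ALLOC][1-5 FREE][6-17 ALLOC][18-24 FREE]
Op 7: c = realloc(c, 9) -> NULL (c unchanged); heap: [0-0 ALLOC][1-5 FREE][6-17 ALLOC][18-24 FREE]
Op 8: d = malloc(3) -> d = 1; heap: [0-0 ALLOC][1-3 ALLOC][4-5 FREE][6-17 ALLOC][18-24 FREE]
free(b): b = 6 -> block [6-17 ALLOC]; mark free, coalesce with adjacent free neighbors -> [0-0 ALLOC][1-3 ALLOC][4-24 FREE]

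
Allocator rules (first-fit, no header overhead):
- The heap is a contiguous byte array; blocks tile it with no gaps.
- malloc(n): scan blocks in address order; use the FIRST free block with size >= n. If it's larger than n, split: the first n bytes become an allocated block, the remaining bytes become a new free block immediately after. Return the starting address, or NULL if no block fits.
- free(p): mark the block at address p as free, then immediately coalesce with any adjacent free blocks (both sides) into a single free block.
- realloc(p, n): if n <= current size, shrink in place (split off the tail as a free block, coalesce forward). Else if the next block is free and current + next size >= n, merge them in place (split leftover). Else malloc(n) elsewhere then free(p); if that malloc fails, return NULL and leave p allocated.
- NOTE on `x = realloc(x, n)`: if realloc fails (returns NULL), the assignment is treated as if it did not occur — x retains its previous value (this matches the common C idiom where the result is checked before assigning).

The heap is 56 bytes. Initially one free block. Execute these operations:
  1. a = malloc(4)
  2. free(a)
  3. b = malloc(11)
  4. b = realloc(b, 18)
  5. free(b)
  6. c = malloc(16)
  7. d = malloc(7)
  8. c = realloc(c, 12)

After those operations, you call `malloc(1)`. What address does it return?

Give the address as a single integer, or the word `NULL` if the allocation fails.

Answer: 12

Derivation:
Op 1: a = malloc(4) -> a = 0; heap: [0-3 ALLOC][4-55 FREE]
Op 2: free(a) -> (freed a); heap: [0-55 FREE]
Op 3: b = malloc(11) -> b = 0; heap: [0-10 ALLOC][11-55 FREE]
Op 4: b = realloc(b, 18) -> b = 0; heap: [0-17 ALLOC][18-55 FREE]
Op 5: free(b) -> (freed b); heap: [0-55 FREE]
Op 6: c = malloc(16) -> c = 0; heap: [0-15 ALLOC][16-55 FREE]
Op 7: d = malloc(7) -> d = 16; heap: [0-15 ALLOC][16-22 ALLOC][23-55 FREE]
Op 8: c = realloc(c, 12) -> c = 0; heap: [0-11 ALLOC][12-15 FREE][16-22 ALLOC][23-55 FREE]
malloc(1): first-fit scan over [0-11 ALLOC][12-15 FREE][16-22 ALLOC][23-55 FREE] -> 12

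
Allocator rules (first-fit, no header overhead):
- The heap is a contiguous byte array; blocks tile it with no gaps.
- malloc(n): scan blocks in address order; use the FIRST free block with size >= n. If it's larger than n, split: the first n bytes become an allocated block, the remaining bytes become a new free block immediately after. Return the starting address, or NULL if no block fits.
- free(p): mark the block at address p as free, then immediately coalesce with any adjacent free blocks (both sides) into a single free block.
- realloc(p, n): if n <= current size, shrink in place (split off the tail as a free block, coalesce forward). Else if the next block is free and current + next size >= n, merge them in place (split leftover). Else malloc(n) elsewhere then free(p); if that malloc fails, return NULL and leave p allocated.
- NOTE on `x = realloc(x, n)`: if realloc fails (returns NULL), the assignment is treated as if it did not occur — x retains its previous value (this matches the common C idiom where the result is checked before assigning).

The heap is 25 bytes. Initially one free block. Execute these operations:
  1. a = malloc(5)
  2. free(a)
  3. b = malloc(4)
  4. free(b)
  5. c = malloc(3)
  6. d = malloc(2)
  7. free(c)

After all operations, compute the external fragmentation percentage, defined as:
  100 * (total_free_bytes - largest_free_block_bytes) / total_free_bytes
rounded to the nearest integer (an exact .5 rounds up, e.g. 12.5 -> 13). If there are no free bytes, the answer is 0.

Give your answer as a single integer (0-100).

Op 1: a = malloc(5) -> a = 0; heap: [0-4 ALLOC][5-24 FREE]
Op 2: free(a) -> (freed a); heap: [0-24 FREE]
Op 3: b = malloc(4) -> b = 0; heap: [0-3 ALLOC][4-24 FREE]
Op 4: free(b) -> (freed b); heap: [0-24 FREE]
Op 5: c = malloc(3) -> c = 0; heap: [0-2 ALLOC][3-24 FREE]
Op 6: d = malloc(2) -> d = 3; heap: [0-2 ALLOC][3-4 ALLOC][5-24 FREE]
Op 7: free(c) -> (freed c); heap: [0-2 FREE][3-4 ALLOC][5-24 FREE]
Free blocks: [3 20] total_free=23 largest=20 -> 100*(23-20)/23 = 300/23 ≈ 13.043 -> rounds to 13

Answer: 13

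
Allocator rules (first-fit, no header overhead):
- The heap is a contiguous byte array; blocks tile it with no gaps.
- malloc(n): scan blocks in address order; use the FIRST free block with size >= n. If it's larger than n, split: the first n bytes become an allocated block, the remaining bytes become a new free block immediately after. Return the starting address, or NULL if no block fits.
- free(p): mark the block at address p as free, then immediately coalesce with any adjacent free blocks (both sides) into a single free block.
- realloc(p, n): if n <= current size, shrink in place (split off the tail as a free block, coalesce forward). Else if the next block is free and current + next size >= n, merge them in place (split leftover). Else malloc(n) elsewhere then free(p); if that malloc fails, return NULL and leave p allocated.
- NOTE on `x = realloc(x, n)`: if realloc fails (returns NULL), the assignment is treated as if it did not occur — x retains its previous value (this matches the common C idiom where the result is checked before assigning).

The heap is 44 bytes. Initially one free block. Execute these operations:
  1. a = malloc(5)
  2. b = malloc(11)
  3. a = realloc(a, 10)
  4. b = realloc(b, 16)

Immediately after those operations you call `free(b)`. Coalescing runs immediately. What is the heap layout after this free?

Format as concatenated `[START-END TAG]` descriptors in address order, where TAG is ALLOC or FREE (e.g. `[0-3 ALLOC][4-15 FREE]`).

Op 1: a = malloc(5) -> a = 0; heap: [0-4 ALLOC][5-43 FREE]
Op 2: b = malloc(11) -> b = 5; heap: [0-4 ALLOC][5-15 ALLOC][16-43 FREE]
Op 3: a = realloc(a, 10) -> a = 16; heap: [0-4 FREE][5-15 ALLOC][16-25 ALLOC][26-43 FREE]
Op 4: b = realloc(b, 16) -> b = 26; heap: [0-15 FREE][16-25 ALLOC][26-41 ALLOC][42-43 FREE]
free(b): b = 26 -> block [26-41 ALLOC]; mark free, coalesce with adjacent free neighbors -> [0-15 FREE][16-25 ALLOC][26-43 FREE]

Answer: [0-15 FREE][16-25 ALLOC][26-43 FREE]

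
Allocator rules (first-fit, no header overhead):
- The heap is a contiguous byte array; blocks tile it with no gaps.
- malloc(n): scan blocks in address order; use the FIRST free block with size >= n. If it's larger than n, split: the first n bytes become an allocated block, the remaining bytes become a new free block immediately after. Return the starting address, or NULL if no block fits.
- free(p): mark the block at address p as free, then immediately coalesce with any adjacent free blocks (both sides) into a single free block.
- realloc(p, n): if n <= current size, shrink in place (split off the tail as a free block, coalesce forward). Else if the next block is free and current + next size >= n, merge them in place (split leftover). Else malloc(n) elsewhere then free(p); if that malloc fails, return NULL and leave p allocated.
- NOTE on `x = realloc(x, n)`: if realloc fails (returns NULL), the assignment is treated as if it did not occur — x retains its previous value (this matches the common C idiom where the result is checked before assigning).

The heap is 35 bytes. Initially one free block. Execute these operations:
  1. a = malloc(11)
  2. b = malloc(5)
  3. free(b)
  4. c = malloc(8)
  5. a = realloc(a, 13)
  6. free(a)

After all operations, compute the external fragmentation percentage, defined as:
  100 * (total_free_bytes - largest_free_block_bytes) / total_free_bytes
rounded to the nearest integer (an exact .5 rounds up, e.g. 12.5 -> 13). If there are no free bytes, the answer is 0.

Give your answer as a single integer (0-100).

Answer: 41

Derivation:
Op 1: a = malloc(11) -> a = 0; heap: [0-10 ALLOC][11-34 FREE]
Op 2: b = malloc(5) -> b = 11; heap: [0-10 ALLOC][11-15 ALLOC][16-34 FREE]
Op 3: free(b) -> (freed b); heap: [0-10 ALLOC][11-34 FREE]
Op 4: c = malloc(8) -> c = 11; heap: [0-10 ALLOC][11-18 ALLOC][19-34 FREE]
Op 5: a = realloc(a, 13) -> a = 19; heap: [0-10 FREE][11-18 ALLOC][19-31 ALLOC][32-34 FREE]
Op 6: free(a) -> (freed a); heap: [0-10 FREE][11-18 ALLOC][19-34 FREE]
Free blocks: [11 16] total_free=27 largest=16 -> 100*(27-16)/27 = 1100/27 ≈ 40.741 -> rounds to 41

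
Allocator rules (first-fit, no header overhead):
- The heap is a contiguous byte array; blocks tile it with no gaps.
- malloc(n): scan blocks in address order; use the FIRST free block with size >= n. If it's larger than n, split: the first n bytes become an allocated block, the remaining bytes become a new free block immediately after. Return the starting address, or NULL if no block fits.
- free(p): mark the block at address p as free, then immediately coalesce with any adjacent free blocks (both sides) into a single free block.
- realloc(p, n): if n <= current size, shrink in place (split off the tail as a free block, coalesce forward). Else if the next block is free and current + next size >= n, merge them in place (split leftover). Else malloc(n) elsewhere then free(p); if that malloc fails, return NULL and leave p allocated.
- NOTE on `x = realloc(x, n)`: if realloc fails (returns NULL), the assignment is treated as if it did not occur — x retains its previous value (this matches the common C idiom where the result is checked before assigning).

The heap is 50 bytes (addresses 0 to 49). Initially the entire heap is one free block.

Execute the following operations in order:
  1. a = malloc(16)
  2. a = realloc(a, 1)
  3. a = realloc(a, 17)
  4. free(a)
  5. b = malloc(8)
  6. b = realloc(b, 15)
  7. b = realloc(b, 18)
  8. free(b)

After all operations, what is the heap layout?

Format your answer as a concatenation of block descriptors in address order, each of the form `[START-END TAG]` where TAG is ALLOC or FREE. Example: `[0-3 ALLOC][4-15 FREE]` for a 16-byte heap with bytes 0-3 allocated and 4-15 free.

Op 1: a = malloc(16) -> a = 0; heap: [0-15 ALLOC][16-49 FREE]
Op 2: a = realloc(a, 1) -> a = 0; heap: [0-0 ALLOC][1-49 FREE]
Op 3: a = realloc(a, 17) -> a = 0; heap: [0-16 ALLOC][17-49 FREE]
Op 4: free(a) -> (freed a); heap: [0-49 FREE]
Op 5: b = malloc(8) -> b = 0; heap: [0-7 ALLOC][8-49 FREE]
Op 6: b = realloc(b, 15) -> b = 0; heap: [0-14 ALLOC][15-49 FREE]
Op 7: b = realloc(b, 18) -> b = 0; heap: [0-17 ALLOC][18-49 FREE]
Op 8: free(b) -> (freed b); heap: [0-49 FREE]

Answer: [0-49 FREE]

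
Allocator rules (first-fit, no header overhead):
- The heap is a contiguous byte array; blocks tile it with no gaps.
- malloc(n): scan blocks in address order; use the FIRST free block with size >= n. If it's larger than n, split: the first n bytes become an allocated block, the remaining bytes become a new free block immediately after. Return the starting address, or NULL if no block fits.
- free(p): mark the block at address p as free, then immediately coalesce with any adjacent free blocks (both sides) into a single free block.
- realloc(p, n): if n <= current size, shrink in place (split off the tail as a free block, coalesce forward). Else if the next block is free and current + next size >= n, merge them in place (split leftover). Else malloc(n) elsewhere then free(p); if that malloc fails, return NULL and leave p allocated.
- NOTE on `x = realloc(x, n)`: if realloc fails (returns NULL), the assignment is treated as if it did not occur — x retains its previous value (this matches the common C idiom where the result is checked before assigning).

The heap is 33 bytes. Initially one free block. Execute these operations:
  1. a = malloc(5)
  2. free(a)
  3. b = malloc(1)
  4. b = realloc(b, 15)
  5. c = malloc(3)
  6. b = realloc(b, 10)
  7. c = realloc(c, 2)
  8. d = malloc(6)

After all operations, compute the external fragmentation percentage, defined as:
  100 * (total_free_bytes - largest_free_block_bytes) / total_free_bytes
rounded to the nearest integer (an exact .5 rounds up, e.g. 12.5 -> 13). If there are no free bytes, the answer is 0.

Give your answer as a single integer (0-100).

Op 1: a = malloc(5) -> a = 0; heap: [0-4 ALLOC][5-32 FREE]
Op 2: free(a) -> (freed a); heap: [0-32 FREE]
Op 3: b = malloc(1) -> b = 0; heap: [0-0 ALLOC][1-32 FREE]
Op 4: b = realloc(b, 15) -> b = 0; heap: [0-14 ALLOC][15-32 FREE]
Op 5: c = malloc(3) -> c = 15; heap: [0-14 ALLOC][15-17 ALLOC][18-32 FREE]
Op 6: b = realloc(b, 10) -> b = 0; heap: [0-9 ALLOC][10-14 FREE][15-17 ALLOC][18-32 FREE]
Op 7: c = realloc(c, 2) -> c = 15; heap: [0-9 ALLOC][10-14 FREE][15-16 ALLOC][17-32 FREE]
Op 8: d = malloc(6) -> d = 17; heap: [0-9 ALLOC][10-14 FREE][15-16 ALLOC][17-22 ALLOC][23-32 FREE]
Free blocks: [5 10] total_free=15 largest=10 -> 100*(15-10)/15 = 500/15 ≈ 33.333 -> rounds to 33

Answer: 33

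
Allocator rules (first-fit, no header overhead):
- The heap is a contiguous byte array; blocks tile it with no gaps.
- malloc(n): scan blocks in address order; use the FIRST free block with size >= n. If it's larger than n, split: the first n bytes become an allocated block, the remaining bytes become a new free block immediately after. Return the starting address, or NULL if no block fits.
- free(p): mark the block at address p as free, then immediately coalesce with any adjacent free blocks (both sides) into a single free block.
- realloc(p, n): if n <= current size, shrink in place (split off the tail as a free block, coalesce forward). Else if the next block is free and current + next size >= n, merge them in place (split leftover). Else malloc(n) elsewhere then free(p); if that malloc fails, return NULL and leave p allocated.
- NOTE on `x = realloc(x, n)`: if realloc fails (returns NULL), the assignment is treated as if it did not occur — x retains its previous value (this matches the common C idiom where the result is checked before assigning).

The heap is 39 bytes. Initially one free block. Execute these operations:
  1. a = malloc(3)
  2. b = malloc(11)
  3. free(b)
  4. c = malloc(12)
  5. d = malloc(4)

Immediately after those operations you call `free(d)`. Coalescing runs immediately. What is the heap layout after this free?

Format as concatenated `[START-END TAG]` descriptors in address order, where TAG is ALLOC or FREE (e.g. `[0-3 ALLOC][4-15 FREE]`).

Answer: [0-2 ALLOC][3-14 ALLOC][15-38 FREE]

Derivation:
Op 1: a = malloc(3) -> a = 0; heap: [0-2 ALLOC][3-38 FREE]
Op 2: b = malloc(11) -> b = 3; heap: [0-2 ALLOC][3-13 ALLOC][14-38 FREE]
Op 3: free(b) -> (freed b); heap: [0-2 ALLOC][3-38 FREE]
Op 4: c = malloc(12) -> c = 3; heap: [0-2 ALLOC][3-14 ALLOC][15-38 FREE]
Op 5: d = malloc(4) -> d = 15; heap: [0-2 ALLOC][3-14 ALLOC][15-18 ALLOC][19-38 FREE]
free(d): d = 15 -> block [15-18 ALLOC]; mark free, coalesce with adjacent free neighbors -> [0-2 ALLOC][3-14 ALLOC][15-38 FREE]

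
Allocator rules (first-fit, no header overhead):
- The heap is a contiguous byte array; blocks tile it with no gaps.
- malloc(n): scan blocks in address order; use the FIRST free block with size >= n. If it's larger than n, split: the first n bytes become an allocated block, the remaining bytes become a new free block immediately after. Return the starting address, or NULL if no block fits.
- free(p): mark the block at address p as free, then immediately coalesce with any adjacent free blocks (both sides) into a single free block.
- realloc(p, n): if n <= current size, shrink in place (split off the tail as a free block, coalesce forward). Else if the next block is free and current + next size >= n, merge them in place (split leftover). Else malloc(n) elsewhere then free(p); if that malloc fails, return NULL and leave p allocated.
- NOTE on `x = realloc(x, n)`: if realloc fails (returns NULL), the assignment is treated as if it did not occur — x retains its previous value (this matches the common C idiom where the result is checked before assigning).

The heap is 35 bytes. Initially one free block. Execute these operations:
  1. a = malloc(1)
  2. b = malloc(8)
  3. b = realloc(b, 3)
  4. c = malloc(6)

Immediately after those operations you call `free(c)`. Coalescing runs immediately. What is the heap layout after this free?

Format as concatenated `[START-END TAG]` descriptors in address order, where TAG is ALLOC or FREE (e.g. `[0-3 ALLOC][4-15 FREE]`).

Answer: [0-0 ALLOC][1-3 ALLOC][4-34 FREE]

Derivation:
Op 1: a = malloc(1) -> a = 0; heap: [0-0 ALLOC][1-34 FREE]
Op 2: b = malloc(8) -> b = 1; heap: [0-0 ALLOC][1-8 ALLOC][9-34 FREE]
Op 3: b = realloc(b, 3) -> b = 1; heap: [0-0 ALLOC][1-3 ALLOC][4-34 FREE]
Op 4: c = malloc(6) -> c = 4; heap: [0-0 ALLOC][1-3 ALLOC][4-9 ALLOC][10-34 FREE]
free(c): c = 4 -> block [4-9 ALLOC]; mark free, coalesce with adjacent free neighbors -> [0-0 ALLOC][1-3 ALLOC][4-34 FREE]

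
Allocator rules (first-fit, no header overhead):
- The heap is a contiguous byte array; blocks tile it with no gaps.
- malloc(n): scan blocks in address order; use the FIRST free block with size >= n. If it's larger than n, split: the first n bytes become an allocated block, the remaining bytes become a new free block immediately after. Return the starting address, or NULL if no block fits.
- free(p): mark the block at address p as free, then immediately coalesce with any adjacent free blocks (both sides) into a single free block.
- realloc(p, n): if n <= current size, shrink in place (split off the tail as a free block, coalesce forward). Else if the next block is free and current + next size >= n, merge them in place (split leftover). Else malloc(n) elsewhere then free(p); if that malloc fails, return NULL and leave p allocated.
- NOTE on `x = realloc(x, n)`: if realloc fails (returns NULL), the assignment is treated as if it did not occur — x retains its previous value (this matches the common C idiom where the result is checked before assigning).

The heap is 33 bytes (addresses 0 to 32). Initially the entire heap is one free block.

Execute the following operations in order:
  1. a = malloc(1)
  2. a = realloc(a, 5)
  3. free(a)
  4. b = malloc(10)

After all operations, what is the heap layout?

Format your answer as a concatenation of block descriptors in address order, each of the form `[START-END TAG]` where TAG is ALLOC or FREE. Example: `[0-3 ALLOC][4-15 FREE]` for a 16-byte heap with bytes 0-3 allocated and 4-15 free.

Op 1: a = malloc(1) -> a = 0; heap: [0-0 ALLOC][1-32 FREE]
Op 2: a = realloc(a, 5) -> a = 0; heap: [0-4 ALLOC][5-32 FREE]
Op 3: free(a) -> (freed a); heap: [0-32 FREE]
Op 4: b = malloc(10) -> b = 0; heap: [0-9 ALLOC][10-32 FREE]

Answer: [0-9 ALLOC][10-32 FREE]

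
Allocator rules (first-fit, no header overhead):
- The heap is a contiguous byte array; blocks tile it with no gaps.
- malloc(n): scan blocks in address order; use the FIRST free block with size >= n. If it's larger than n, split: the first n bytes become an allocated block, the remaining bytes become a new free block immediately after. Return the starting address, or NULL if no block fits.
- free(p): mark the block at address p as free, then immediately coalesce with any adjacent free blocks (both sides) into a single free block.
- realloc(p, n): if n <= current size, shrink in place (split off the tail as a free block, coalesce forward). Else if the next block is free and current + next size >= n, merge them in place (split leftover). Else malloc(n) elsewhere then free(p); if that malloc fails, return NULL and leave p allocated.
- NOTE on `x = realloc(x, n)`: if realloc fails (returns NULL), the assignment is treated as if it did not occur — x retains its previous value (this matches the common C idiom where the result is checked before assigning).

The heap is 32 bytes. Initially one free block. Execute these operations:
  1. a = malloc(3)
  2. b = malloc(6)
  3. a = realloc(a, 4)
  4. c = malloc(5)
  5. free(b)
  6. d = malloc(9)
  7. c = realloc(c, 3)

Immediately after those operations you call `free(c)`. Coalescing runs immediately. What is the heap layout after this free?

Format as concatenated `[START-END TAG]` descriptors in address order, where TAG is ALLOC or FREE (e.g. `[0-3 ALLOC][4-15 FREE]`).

Op 1: a = malloc(3) -> a = 0; heap: [0-2 ALLOC][3-31 FREE]
Op 2: b = malloc(6) -> b = 3; heap: [0-2 ALLOC][3-8 ALLOC][9-31 FREE]
Op 3: a = realloc(a, 4) -> a = 9; heap: [0-2 FREE][3-8 ALLOC][9-12 ALLOC][13-31 FREE]
Op 4: c = malloc(5) -> c = 13; heap: [0-2 FREE][3-8 ALLOC][9-12 ALLOC][13-17 ALLOC][18-31 FREE]
Op 5: free(b) -> (freed b); heap: [0-8 FREE][9-12 ALLOC][13-17 ALLOC][18-31 FREE]
Op 6: d = malloc(9) -> d = 0; heap: [0-8 ALLOC][9-12 ALLOC][13-17 ALLOC][18-31 FREE]
Op 7: c = realloc(c, 3) -> c = 13; heap: [0-8 ALLOC][9-12 ALLOC][13-15 ALLOC][16-31 FREE]
free(c): c = 13 -> block [13-15 ALLOC]; mark free, coalesce with adjacent free neighbors -> [0-8 ALLOC][9-12 ALLOC][13-31 FREE]

Answer: [0-8 ALLOC][9-12 ALLOC][13-31 FREE]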